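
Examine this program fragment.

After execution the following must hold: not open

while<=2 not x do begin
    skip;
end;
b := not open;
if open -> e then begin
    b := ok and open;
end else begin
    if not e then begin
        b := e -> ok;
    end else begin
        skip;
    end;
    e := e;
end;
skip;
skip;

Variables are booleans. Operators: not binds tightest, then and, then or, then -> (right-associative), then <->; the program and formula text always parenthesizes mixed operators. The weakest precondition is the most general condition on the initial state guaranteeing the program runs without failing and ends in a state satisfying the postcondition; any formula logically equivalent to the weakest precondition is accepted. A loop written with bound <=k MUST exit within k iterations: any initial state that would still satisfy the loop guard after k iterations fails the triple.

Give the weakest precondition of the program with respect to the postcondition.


Working backward. After the program, not open must hold.
Before skip: not open
Before skip: not open
Then branch requires not open; else branch requires ((not e) -> (not open)) and (e -> (not open)).
Before the if: ((open -> e) -> (not open)) and ((not (open -> e)) -> (((not e) -> (not open)) and (e -> (not open))))
Before b := not open: ((open -> e) -> (not open)) and ((not (open -> e)) -> (((not e) -> (not open)) and (e -> (not open))))
Before the loop (bound <=2), unroll the exhaustion recursion (WP_0 = exit-now case; WP_j = one more guarded iteration, up to j = 2):
  WP_0: x and ((open -> e) -> (not open)) and ((not (open -> e)) -> (((not e) -> (not open)) and (e -> (not open))))
  WP_1: ((not x) -> (x and ((open -> e) -> (not open)) and ((not (open -> e)) -> (((not e) -> (not open)) and (e -> (not open)))))) and (x -> (((open -> e) -> (not open)) and ((not (open -> e)) -> (((not e) -> (not open)) and (e -> (not open))))))
  WP_2: ((not x) -> (((not x) -> (x and ((open -> e) -> (not open)) and ((not (open -> e)) -> (((not e) -> (not open)) and (e -> (not open)))))) and (x -> (((open -> e) -> (not open)) and ((not (open -> e)) -> (((not e) -> (not open)) and (e -> (not open)))))))) and (x -> (((open -> e) -> (not open)) and ((not (open -> e)) -> (((not e) -> (not open)) and (e -> (not open))))))
So before the loop: ((not x) -> (((not x) -> (x and ((open -> e) -> (not open)) and ((not (open -> e)) -> (((not e) -> (not open)) and (e -> (not open)))))) and (x -> (((open -> e) -> (not open)) and ((not (open -> e)) -> (((not e) -> (not open)) and (e -> (not open)))))))) and (x -> (((open -> e) -> (not open)) and ((not (open -> e)) -> (((not e) -> (not open)) and (e -> (not open))))))
Answer: WP = ((not x) -> (((not x) -> (x and ((open -> e) -> (not open)) and ((not (open -> e)) -> (((not e) -> (not open)) and (e -> (not open)))))) and (x -> (((open -> e) -> (not open)) and ((not (open -> e)) -> (((not e) -> (not open)) and (e -> (not open)))))))) and (x -> (((open -> e) -> (not open)) and ((not (open -> e)) -> (((not e) -> (not open)) and (e -> (not open))))))


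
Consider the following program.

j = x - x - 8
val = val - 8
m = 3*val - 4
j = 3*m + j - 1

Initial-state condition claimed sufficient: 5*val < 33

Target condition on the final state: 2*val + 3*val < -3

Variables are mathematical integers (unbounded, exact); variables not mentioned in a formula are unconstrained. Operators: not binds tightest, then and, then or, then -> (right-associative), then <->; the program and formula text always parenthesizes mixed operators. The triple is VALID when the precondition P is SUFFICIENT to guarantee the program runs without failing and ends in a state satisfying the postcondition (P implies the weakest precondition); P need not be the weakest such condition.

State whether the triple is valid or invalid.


Working backward. After the program, the postcondition 2*val + 3*val < -3 must hold; in canonical form it is 5*val < -3.
Before j := 3*m + j - 1: 5*val < -3
Before m := 3*val - 4: 5*val < -3
Before val := val - 8: 5*val < 37
Before j := x - x - 8: 5*val < 37
The weakest precondition is 5*val < 37.
Check whether 5*val < 33 implies it.
Every state satisfying the precondition satisfies the weakest precondition: the implication holds.
Answer: valid


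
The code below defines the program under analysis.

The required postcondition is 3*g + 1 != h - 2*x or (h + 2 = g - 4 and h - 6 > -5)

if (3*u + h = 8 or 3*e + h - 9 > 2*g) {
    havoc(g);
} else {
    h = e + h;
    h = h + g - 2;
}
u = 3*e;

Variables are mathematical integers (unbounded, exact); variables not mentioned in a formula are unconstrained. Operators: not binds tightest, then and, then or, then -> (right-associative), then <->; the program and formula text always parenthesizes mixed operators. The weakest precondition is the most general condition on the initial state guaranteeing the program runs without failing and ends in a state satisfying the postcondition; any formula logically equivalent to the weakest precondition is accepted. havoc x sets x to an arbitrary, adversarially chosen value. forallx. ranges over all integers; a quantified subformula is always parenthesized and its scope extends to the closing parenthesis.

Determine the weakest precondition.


Working backward. After the program, the postcondition 3*g + 1 != h - 2*x or (h + 2 = g - 4 and h - 6 > -5) must hold; in canonical form it is 3*g + 2*x != h - 1 or (h = g - 6 and h > 1).
Before u := 3*e: 3*g + 2*x != h - 1 or (h = g - 6 and h > 1)
Then branch requires forall g_1. (3*g_1 + 2*x != h - 1 or (h = g_1 - 6 and h > 1)); else branch requires 2*g + 2*x != e + h - 3 or (e + h = -4 and e + g + h > 3).
Before the if: ((h + 3*u = 8 or 3*e + h > 2*g + 9) -> (forall g_1. (3*g_1 + 2*x != h - 1 or (h = g_1 - 6 and h > 1)))) and ((not (h + 3*u = 8 or 3*e + h > 2*g + 9)) -> (2*g + 2*x != e + h - 3 or (e + h = -4 and e + g + h > 3)))
Answer: WP = ((h + 3*u = 8 or 3*e + h > 2*g + 9) -> (forall g_1. (3*g_1 + 2*x != h - 1 or (h = g_1 - 6 and h > 1)))) and ((not (h + 3*u = 8 or 3*e + h > 2*g + 9)) -> (2*g + 2*x != e + h - 3 or (e + h = -4 and e + g + h > 3)))


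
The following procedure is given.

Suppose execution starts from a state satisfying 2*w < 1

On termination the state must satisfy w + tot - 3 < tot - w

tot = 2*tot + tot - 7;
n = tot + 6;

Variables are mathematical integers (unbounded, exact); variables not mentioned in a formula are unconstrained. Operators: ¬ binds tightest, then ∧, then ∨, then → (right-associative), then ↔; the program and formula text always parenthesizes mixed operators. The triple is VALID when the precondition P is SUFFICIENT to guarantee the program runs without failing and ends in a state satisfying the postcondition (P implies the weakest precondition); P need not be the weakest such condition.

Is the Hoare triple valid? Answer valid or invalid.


Working backward. After the program, the postcondition w + tot - 3 < tot - w must hold; in canonical form it is 2*w < 3.
Before n := tot + 6: 2*w < 3
Before tot := 2*tot + tot - 7: 2*w < 3
The weakest precondition is 2*w < 3.
Check whether 2*w < 1 implies it.
Every state satisfying the precondition satisfies the weakest precondition: the implication holds.
Answer: valid


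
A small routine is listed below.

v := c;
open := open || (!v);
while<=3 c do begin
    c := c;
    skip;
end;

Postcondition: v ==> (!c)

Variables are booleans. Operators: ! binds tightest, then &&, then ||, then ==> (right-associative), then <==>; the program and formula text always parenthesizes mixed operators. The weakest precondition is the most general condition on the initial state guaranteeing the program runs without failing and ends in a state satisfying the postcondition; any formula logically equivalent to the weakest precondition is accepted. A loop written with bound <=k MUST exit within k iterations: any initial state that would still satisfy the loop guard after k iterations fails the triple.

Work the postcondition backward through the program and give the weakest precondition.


Working backward. After the program, v ==> (!c) must hold.
Before the loop (bound <=3), unroll the exhaustion recursion (WP_0 = exit-now case; WP_j = one more guarded iteration, up to j = 3):
  WP_0: (!c) && (v ==> (!c))
  WP_1: (c ==> ((!c) && (v ==> (!c)))) && ((!c) ==> (v ==> (!c)))
  WP_2: (c ==> ((c ==> ((!c) && (v ==> (!c)))) && ((!c) ==> (v ==> (!c))))) && ((!c) ==> (v ==> (!c)))
  WP_3: (c ==> ((c ==> ((c ==> ((!c) && (v ==> (!c)))) && ((!c) ==> (v ==> (!c))))) && ((!c) ==> (v ==> (!c))))) && ((!c) ==> (v ==> (!c)))
So before the loop: (c ==> ((c ==> ((c ==> ((!c) && (v ==> (!c)))) && ((!c) ==> (v ==> (!c))))) && ((!c) ==> (v ==> (!c))))) && ((!c) ==> (v ==> (!c)))
Before open := open || (!v): (c ==> ((c ==> ((c ==> ((!c) && (v ==> (!c)))) && ((!c) ==> (v ==> (!c))))) && ((!c) ==> (v ==> (!c))))) && ((!c) ==> (v ==> (!c)))
Before v := c: (c ==> ((c ==> ((c ==> ((!c) && (c ==> (!c)))) && ((!c) ==> (c ==> (!c))))) && ((!c) ==> (c ==> (!c))))) && ((!c) ==> (c ==> (!c)))
Answer: WP = (c ==> ((c ==> ((c ==> ((!c) && (c ==> (!c)))) && ((!c) ==> (c ==> (!c))))) && ((!c) ==> (c ==> (!c))))) && ((!c) ==> (c ==> (!c)))


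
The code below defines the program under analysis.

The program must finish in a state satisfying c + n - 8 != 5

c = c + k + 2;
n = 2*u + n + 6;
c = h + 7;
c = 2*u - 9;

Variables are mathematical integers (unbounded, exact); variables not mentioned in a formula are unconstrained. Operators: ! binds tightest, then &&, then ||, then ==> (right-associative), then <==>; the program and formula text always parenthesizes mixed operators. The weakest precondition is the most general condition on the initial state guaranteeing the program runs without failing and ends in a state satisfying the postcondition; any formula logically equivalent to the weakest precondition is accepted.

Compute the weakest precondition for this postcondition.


Working backward. After the program, the postcondition c + n - 8 != 5 must hold; in canonical form it is c + n != 13.
Before c := 2*u - 9: n + 2*u != 22
Before c := h + 7: n + 2*u != 22
Before n := 2*u + n + 6: n + 4*u != 16
Before c := c + k + 2: n + 4*u != 16
Answer: WP = n + 4*u != 16


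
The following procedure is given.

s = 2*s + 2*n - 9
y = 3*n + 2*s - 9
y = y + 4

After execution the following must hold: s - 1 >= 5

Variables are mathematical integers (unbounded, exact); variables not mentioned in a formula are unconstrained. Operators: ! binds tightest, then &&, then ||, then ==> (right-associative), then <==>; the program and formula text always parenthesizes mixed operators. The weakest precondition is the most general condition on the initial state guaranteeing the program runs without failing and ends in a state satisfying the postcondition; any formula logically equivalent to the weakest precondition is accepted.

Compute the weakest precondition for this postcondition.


Working backward. After the program, the postcondition s - 1 >= 5 must hold; in canonical form it is s >= 6.
Before y := y + 4: s >= 6
Before y := 3*n + 2*s - 9: s >= 6
Before s := 2*s + 2*n - 9: 2*n + 2*s >= 15
Answer: WP = 2*n + 2*s >= 15


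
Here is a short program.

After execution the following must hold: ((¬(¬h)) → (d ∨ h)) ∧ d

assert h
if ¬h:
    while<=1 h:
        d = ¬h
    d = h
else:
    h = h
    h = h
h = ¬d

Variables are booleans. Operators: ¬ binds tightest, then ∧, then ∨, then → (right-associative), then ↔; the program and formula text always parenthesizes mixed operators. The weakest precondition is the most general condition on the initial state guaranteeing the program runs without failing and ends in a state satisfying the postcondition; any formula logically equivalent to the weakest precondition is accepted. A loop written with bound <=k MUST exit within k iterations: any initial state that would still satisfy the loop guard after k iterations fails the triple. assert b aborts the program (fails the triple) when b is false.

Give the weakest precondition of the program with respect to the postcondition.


Working backward. After the program, the postcondition ((¬(¬h)) → (d ∨ h)) ∧ d must hold; in canonical form it is (h → (d ∨ h)) ∧ d.
Before h := ¬d: d
Then branch requires (¬h) ∧ ((¬h) → h); else branch requires d.
Before the if: ((¬h) → ((¬h) ∧ ((¬h) → h))) ∧ (h → d)
Before assert h: h ∧ ((¬h) → ((¬h) ∧ ((¬h) → h))) ∧ (h → d)
Answer: WP = h ∧ ((¬h) → ((¬h) ∧ ((¬h) → h))) ∧ (h → d)


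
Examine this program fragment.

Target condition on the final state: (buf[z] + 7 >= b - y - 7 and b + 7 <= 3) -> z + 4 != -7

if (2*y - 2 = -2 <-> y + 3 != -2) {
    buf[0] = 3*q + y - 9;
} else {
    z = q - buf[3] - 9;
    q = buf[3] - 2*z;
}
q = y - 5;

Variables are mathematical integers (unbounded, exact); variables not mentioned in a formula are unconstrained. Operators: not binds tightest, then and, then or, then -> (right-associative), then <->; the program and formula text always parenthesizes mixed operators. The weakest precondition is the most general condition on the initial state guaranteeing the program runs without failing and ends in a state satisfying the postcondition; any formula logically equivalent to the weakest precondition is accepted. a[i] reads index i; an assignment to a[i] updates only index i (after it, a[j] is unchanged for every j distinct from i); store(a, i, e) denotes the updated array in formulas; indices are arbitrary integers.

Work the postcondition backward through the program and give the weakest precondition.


Working backward. After the program, the postcondition (buf[z] + 7 >= b - y - 7 and b + 7 <= 3) -> z + 4 != -7 must hold; in canonical form it is (buf[z] + y >= b - 14 and b <= -4) -> z != -11.
Before q := y - 5: (buf[z] + y >= b - 14 and b <= -4) -> z != -11
Then branch requires (store(buf, 0, 3*q + y - 9)[z] + y >= b - 14 and b <= -4) -> z != -11; else branch requires (buf[-buf[3] + q - 9] + y >= b - 14 and b <= -4) -> q != buf[3] - 2.
Before the if: ((2*y = 0 <-> y != -5) -> ((store(buf, 0, 3*q + y - 9)[z] + y >= b - 14 and b <= -4) -> z != -11)) and ((not (2*y = 0 <-> y != -5)) -> ((buf[-buf[3] + q - 9] + y >= b - 14 and b <= -4) -> q != buf[3] - 2))
Answer: WP = ((2*y = 0 <-> y != -5) -> ((store(buf, 0, 3*q + y - 9)[z] + y >= b - 14 and b <= -4) -> z != -11)) and ((not (2*y = 0 <-> y != -5)) -> ((buf[-buf[3] + q - 9] + y >= b - 14 and b <= -4) -> q != buf[3] - 2))


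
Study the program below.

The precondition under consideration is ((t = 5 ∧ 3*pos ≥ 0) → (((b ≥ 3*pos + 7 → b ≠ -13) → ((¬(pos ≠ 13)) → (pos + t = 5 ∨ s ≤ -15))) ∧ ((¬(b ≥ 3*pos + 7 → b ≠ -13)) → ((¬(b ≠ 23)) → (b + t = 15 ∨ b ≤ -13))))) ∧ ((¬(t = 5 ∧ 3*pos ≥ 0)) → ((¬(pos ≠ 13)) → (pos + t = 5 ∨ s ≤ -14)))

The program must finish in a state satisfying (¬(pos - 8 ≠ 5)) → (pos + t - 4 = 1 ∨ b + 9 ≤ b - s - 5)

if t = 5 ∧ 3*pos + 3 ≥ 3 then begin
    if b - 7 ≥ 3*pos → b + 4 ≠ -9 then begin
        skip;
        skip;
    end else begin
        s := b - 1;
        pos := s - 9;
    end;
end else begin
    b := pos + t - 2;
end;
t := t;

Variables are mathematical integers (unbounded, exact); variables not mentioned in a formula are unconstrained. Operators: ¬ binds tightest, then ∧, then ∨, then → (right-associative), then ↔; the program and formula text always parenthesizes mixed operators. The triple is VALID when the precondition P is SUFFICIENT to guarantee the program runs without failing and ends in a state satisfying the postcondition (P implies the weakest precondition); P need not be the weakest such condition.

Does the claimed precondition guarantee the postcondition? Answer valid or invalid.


Working backward. After the program, the postcondition (¬(pos - 8 ≠ 5)) → (pos + t - 4 = 1 ∨ b + 9 ≤ b - s - 5) must hold; in canonical form it is (¬(pos ≠ 13)) → (pos + t = 5 ∨ s ≤ -14).
Before t := t: (¬(pos ≠ 13)) → (pos + t = 5 ∨ s ≤ -14)
Then branch requires ((b ≥ 3*pos + 7 → b ≠ -13) → ((¬(pos ≠ 13)) → (pos + t = 5 ∨ s ≤ -14))) ∧ ((¬(b ≥ 3*pos + 7 → b ≠ -13)) → ((¬(b ≠ 23)) → (b + t = 15 ∨ b ≤ -13))); else branch requires (¬(pos ≠ 13)) → (pos + t = 5 ∨ s ≤ -14).
Before the if: ((t = 5 ∧ 3*pos ≥ 0) → (((b ≥ 3*pos + 7 → b ≠ -13) → ((¬(pos ≠ 13)) → (pos + t = 5 ∨ s ≤ -14))) ∧ ((¬(b ≥ 3*pos + 7 → b ≠ -13)) → ((¬(b ≠ 23)) → (b + t = 15 ∨ b ≤ -13))))) ∧ ((¬(t = 5 ∧ 3*pos ≥ 0)) → ((¬(pos ≠ 13)) → (pos + t = 5 ∨ s ≤ -14)))
The weakest precondition is ((t = 5 ∧ 3*pos ≥ 0) → (((b ≥ 3*pos + 7 → b ≠ -13) → ((¬(pos ≠ 13)) → (pos + t = 5 ∨ s ≤ -14))) ∧ ((¬(b ≥ 3*pos + 7 → b ≠ -13)) → ((¬(b ≠ 23)) → (b + t = 15 ∨ b ≤ -13))))) ∧ ((¬(t = 5 ∧ 3*pos ≥ 0)) → ((¬(pos ≠ 13)) → (pos + t = 5 ∨ s ≤ -14))).
Check whether ((t = 5 ∧ 3*pos ≥ 0) → (((b ≥ 3*pos + 7 → b ≠ -13) → ((¬(pos ≠ 13)) → (pos + t = 5 ∨ s ≤ -15))) ∧ ((¬(b ≥ 3*pos + 7 → b ≠ -13)) → ((¬(b ≠ 23)) → (b + t = 15 ∨ b ≤ -13))))) ∧ ((¬(t = 5 ∧ 3*pos ≥ 0)) → ((¬(pos ≠ 13)) → (pos + t = 5 ∨ s ≤ -14))) implies it.
Every state satisfying the precondition satisfies the weakest precondition: the implication holds.
Answer: valid


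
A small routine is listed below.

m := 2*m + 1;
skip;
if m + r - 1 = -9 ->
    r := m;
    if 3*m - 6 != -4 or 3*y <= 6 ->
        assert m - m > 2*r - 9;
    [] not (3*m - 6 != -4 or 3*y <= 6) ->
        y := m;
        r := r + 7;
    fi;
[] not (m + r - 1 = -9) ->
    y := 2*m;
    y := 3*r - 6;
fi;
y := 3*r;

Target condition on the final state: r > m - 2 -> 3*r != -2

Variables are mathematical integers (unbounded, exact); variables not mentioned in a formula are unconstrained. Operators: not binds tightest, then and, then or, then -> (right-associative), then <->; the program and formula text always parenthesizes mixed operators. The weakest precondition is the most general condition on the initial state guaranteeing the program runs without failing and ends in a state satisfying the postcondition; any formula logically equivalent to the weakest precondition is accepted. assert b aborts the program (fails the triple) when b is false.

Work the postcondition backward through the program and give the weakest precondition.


Working backward. After the program, r > m - 2 -> 3*r != -2 must hold.
Before y := 3*r: r > m - 2 -> 3*r != -2
Then branch requires ((3*m != 2 or 3*y <= 6) -> (2*m < 9 and 3*m != -2)) and ((not (3*m != 2 or 3*y <= 6)) -> 3*m != -23); else branch requires r > m - 2 -> 3*r != -2.
Before the if: (m + r = -8 -> (((3*m != 2 or 3*y <= 6) -> (2*m < 9 and 3*m != -2)) and ((not (3*m != 2 or 3*y <= 6)) -> 3*m != -23))) and ((not (m + r = -8)) -> (r > m - 2 -> 3*r != -2))
Before skip: (m + r = -8 -> (((3*m != 2 or 3*y <= 6) -> (2*m < 9 and 3*m != -2)) and ((not (3*m != 2 or 3*y <= 6)) -> 3*m != -23))) and ((not (m + r = -8)) -> (r > m - 2 -> 3*r != -2))
Before m := 2*m + 1: (2*m + r = -9 -> (((6*m != -1 or 3*y <= 6) -> (4*m < 7 and 6*m != -5)) and ((not (6*m != -1 or 3*y <= 6)) -> 6*m != -26))) and ((not (2*m + r = -9)) -> (r > 2*m - 1 -> 3*r != -2))
Answer: WP = (2*m + r = -9 -> (((6*m != -1 or 3*y <= 6) -> (4*m < 7 and 6*m != -5)) and ((not (6*m != -1 or 3*y <= 6)) -> 6*m != -26))) and ((not (2*m + r = -9)) -> (r > 2*m - 1 -> 3*r != -2))


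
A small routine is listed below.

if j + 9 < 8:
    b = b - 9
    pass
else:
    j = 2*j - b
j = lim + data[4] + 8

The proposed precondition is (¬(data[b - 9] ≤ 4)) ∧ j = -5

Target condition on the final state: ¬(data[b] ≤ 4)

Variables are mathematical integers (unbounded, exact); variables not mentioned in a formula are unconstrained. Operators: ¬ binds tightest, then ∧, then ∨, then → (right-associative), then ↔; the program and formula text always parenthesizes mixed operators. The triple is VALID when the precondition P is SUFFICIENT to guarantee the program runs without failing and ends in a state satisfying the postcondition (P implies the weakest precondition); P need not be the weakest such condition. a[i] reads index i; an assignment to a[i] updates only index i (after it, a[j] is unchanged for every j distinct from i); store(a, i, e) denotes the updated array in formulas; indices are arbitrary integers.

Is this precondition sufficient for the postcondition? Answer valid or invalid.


Working backward. After the program, ¬(data[b] ≤ 4) must hold.
Before j := lim + data[4] + 8: ¬(data[b] ≤ 4)
Then branch requires ¬(data[b - 9] ≤ 4); else branch requires ¬(data[b] ≤ 4).
Before the if: (j < -1 → (¬(data[b - 9] ≤ 4))) ∧ ((¬(j < -1)) → (¬(data[b] ≤ 4)))
The weakest precondition is (j < -1 → (¬(data[b - 9] ≤ 4))) ∧ ((¬(j < -1)) → (¬(data[b] ≤ 4))).
Check whether (¬(data[b - 9] ≤ 4)) ∧ j = -5 implies it.
Every state satisfying the precondition satisfies the weakest precondition: the implication holds.
Answer: valid


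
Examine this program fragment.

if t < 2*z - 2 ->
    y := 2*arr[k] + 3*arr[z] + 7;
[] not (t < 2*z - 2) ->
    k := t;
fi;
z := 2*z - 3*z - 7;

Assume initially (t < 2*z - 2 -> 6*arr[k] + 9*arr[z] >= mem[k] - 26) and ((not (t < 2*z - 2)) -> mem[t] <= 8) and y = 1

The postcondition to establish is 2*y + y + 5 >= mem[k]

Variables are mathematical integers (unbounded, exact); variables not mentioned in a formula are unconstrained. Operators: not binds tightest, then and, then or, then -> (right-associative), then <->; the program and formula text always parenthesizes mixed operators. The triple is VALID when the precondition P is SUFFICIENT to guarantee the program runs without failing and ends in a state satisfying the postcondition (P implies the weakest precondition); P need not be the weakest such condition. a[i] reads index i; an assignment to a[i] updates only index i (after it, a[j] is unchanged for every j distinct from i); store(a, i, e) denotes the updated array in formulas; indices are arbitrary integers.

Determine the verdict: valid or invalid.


Working backward. After the program, the postcondition 2*y + y + 5 >= mem[k] must hold; in canonical form it is 3*y >= mem[k] - 5.
Before z := 2*z - 3*z - 7: 3*y >= mem[k] - 5
Then branch requires 6*arr[k] + 9*arr[z] >= mem[k] - 26; else branch requires 3*y >= mem[t] - 5.
Before the if: (t < 2*z - 2 -> 6*arr[k] + 9*arr[z] >= mem[k] - 26) and ((not (t < 2*z - 2)) -> 3*y >= mem[t] - 5)
The weakest precondition is (t < 2*z - 2 -> 6*arr[k] + 9*arr[z] >= mem[k] - 26) and ((not (t < 2*z - 2)) -> 3*y >= mem[t] - 5).
Check whether (t < 2*z - 2 -> 6*arr[k] + 9*arr[z] >= mem[k] - 26) and ((not (t < 2*z - 2)) -> mem[t] <= 8) and y = 1 implies it.
Every state satisfying the precondition satisfies the weakest precondition: the implication holds.
Answer: valid


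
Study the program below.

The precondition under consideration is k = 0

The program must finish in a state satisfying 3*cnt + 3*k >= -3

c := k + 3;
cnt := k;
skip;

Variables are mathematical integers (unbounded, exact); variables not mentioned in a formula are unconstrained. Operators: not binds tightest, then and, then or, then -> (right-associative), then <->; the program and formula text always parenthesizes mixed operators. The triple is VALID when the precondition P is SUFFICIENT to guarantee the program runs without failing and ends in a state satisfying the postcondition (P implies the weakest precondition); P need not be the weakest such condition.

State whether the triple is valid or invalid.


Working backward. After the program, 3*cnt + 3*k >= -3 must hold.
Before skip: 3*cnt + 3*k >= -3
Before cnt := k: 6*k >= -3
Before c := k + 3: 6*k >= -3
The weakest precondition is 6*k >= -3.
Check whether k = 0 implies it.
Every state satisfying the precondition satisfies the weakest precondition: the implication holds.
Answer: valid


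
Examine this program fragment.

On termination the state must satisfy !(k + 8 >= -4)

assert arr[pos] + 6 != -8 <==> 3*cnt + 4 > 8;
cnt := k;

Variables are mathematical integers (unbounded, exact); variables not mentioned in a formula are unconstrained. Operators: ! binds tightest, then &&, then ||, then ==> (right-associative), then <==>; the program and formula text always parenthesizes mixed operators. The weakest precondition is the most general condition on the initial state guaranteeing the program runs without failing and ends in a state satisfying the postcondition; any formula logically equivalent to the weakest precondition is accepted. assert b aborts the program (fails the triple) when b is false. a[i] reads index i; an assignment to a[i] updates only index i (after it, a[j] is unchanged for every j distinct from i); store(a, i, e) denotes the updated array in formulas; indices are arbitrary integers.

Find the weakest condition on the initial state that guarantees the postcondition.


Working backward. After the program, the postcondition !(k + 8 >= -4) must hold; in canonical form it is !(k >= -12).
Before cnt := k: !(k >= -12)
Before assert arr[pos] + 6 != -8 <==> 3*cnt + 4 > 8: (arr[pos] != -14 <==> 3*cnt > 4) && (!(k >= -12))
Answer: WP = (arr[pos] != -14 <==> 3*cnt > 4) && (!(k >= -12))


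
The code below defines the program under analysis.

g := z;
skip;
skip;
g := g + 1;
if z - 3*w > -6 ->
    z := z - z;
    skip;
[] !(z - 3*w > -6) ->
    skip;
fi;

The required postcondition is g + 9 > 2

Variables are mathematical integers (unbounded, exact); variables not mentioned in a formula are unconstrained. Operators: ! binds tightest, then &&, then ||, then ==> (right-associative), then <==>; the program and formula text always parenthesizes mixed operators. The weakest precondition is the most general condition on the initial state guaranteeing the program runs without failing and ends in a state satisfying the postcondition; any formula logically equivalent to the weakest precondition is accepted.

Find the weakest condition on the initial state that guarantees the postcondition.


Working backward. After the program, the postcondition g + 9 > 2 must hold; in canonical form it is g > -7.
Then branch requires g > -7; else branch requires g > -7.
Before the if: (z > 3*w - 6 ==> g > -7) && ((!(z > 3*w - 6)) ==> g > -7)
Before g := g + 1: (z > 3*w - 6 ==> g > -8) && ((!(z > 3*w - 6)) ==> g > -8)
Before skip: (z > 3*w - 6 ==> g > -8) && ((!(z > 3*w - 6)) ==> g > -8)
Before skip: (z > 3*w - 6 ==> g > -8) && ((!(z > 3*w - 6)) ==> g > -8)
Before g := z: (z > 3*w - 6 ==> z > -8) && ((!(z > 3*w - 6)) ==> z > -8)
Answer: WP = (z > 3*w - 6 ==> z > -8) && ((!(z > 3*w - 6)) ==> z > -8)


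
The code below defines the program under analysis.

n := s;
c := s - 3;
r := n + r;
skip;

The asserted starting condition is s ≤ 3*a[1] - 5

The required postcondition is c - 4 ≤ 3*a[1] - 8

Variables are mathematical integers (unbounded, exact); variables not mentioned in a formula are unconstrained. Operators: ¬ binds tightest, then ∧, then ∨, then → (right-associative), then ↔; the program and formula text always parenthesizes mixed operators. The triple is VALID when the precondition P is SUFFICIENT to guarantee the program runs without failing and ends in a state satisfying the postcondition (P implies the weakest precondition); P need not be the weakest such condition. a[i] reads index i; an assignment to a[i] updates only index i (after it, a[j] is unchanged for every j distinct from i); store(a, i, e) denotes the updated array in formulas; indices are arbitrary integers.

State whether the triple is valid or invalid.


Working backward. After the program, the postcondition c - 4 ≤ 3*a[1] - 8 must hold; in canonical form it is c ≤ 3*a[1] - 4.
Before skip: c ≤ 3*a[1] - 4
Before r := n + r: c ≤ 3*a[1] - 4
Before c := s - 3: s ≤ 3*a[1] - 1
Before n := s: s ≤ 3*a[1] - 1
The weakest precondition is s ≤ 3*a[1] - 1.
Check whether s ≤ 3*a[1] - 5 implies it.
Every state satisfying the precondition satisfies the weakest precondition: the implication holds.
Answer: valid


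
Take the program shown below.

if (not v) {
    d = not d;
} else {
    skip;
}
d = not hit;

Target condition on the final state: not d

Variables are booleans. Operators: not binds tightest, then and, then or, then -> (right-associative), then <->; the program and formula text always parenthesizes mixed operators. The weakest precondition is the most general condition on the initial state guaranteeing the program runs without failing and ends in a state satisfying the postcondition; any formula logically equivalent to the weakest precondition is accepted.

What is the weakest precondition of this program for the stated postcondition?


Working backward. After the program, not d must hold.
Before d := not hit: hit
Then branch requires hit; else branch requires hit.
Before the if: ((not v) -> hit) and (v -> hit)
Answer: WP = ((not v) -> hit) and (v -> hit)


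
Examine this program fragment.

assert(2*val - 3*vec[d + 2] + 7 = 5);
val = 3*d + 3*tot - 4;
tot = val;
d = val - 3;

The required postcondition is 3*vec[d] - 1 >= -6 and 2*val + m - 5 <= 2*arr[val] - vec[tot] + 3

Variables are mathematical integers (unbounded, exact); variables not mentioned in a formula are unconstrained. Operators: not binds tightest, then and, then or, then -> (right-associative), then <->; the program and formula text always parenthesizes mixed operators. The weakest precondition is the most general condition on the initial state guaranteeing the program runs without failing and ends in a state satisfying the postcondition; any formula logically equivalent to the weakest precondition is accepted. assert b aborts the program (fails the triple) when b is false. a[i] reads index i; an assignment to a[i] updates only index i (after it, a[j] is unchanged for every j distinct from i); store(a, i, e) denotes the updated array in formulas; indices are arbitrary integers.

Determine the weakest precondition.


Working backward. After the program, the postcondition 3*vec[d] - 1 >= -6 and 2*val + m - 5 <= 2*arr[val] - vec[tot] + 3 must hold; in canonical form it is 3*vec[d] >= -5 and vec[tot] + m + 2*val <= 2*arr[val] + 8.
Before d := val - 3: 3*vec[val - 3] >= -5 and vec[tot] + m + 2*val <= 2*arr[val] + 8
Before tot := val: 3*vec[val - 3] >= -5 and vec[val] + m + 2*val <= 2*arr[val] + 8
Before val := 3*d + 3*tot - 4: 3*vec[3*d + 3*tot - 7] >= -5 and vec[3*d + 3*tot - 4] + 6*d + m + 6*tot <= 2*arr[3*d + 3*tot - 4] + 16
Before assert 2*val - 3*vec[d + 2] + 7 = 5: 2*val = 3*vec[d + 2] - 2 and 3*vec[3*d + 3*tot - 7] >= -5 and vec[3*d + 3*tot - 4] + 6*d + m + 6*tot <= 2*arr[3*d + 3*tot - 4] + 16
Answer: WP = 2*val = 3*vec[d + 2] - 2 and 3*vec[3*d + 3*tot - 7] >= -5 and vec[3*d + 3*tot - 4] + 6*d + m + 6*tot <= 2*arr[3*d + 3*tot - 4] + 16


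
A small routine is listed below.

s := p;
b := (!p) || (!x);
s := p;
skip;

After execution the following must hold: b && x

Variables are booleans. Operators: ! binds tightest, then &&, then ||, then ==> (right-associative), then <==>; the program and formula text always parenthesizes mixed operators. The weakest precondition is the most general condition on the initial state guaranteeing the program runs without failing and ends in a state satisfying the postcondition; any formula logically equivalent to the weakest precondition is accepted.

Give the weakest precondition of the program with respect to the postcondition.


Working backward. After the program, b && x must hold.
Before skip: b && x
Before s := p: b && x
Before b := (!p) || (!x): ((!p) || (!x)) && x
Before s := p: ((!p) || (!x)) && x
Answer: WP = ((!p) || (!x)) && x


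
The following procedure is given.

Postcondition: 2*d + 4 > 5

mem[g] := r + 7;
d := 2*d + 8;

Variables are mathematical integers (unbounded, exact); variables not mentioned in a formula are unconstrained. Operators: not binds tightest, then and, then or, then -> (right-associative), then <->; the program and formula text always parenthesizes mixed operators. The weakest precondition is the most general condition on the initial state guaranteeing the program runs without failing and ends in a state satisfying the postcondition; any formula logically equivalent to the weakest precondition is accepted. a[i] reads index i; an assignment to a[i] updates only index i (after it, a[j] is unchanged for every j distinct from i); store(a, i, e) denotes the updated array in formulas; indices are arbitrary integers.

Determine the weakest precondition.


Working backward. After the program, the postcondition 2*d + 4 > 5 must hold; in canonical form it is 2*d > 1.
Before d := 2*d + 8: 4*d > -15
Before mem[g] := r + 7: 4*d > -15
Answer: WP = 4*d > -15


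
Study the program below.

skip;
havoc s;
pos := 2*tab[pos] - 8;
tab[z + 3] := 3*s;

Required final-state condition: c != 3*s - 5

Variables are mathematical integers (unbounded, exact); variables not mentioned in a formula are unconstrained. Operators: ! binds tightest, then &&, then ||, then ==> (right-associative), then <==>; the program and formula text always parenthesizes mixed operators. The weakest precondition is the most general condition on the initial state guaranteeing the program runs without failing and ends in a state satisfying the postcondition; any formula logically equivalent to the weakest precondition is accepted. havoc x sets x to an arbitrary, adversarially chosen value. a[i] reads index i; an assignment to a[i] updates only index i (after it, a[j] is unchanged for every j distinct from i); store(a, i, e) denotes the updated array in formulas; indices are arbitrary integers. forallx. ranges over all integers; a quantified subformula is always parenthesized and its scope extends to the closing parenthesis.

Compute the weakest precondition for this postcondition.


Working backward. After the program, c != 3*s - 5 must hold.
Before tab[z + 3] := 3*s: c != 3*s - 5
Before pos := 2*tab[pos] - 8: c != 3*s - 5
Before havoc s: forall s_1. c != 3*s_1 - 5
Before skip: forall s_1. c != 3*s_1 - 5
Answer: WP = forall s_1. c != 3*s_1 - 5


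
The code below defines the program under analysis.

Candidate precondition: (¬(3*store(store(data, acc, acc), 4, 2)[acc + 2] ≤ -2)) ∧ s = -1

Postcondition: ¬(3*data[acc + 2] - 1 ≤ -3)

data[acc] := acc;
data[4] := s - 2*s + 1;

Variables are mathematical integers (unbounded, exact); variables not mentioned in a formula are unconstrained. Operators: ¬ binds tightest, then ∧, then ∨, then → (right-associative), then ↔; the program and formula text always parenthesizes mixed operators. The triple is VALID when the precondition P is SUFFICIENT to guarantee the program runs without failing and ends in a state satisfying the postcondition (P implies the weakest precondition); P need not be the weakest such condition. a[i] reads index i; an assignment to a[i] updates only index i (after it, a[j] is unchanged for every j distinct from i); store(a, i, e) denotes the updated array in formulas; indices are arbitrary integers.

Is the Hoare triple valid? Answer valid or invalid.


Working backward. After the program, the postcondition ¬(3*data[acc + 2] - 1 ≤ -3) must hold; in canonical form it is ¬(3*data[acc + 2] ≤ -2).
Before data[4] := s - 2*s + 1: ¬(3*store(data, 4, -s + 1)[acc + 2] ≤ -2)
Before data[acc] := acc: ¬(3*store(store(data, acc, acc), 4, -s + 1)[acc + 2] ≤ -2)
The weakest precondition is ¬(3*store(store(data, acc, acc), 4, -s + 1)[acc + 2] ≤ -2).
Check whether (¬(3*store(store(data, acc, acc), 4, 2)[acc + 2] ≤ -2)) ∧ s = -1 implies it.
Every state satisfying the precondition satisfies the weakest precondition: the implication holds.
Answer: valid


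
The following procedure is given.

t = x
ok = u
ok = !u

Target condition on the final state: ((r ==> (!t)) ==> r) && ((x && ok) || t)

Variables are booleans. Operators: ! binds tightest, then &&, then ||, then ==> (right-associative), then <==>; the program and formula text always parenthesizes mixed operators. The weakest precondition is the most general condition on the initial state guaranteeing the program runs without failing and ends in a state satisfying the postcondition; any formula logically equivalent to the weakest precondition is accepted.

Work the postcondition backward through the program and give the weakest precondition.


Working backward. After the program, ((r ==> (!t)) ==> r) && ((x && ok) || t) must hold.
Before ok := !u: ((r ==> (!t)) ==> r) && ((x && (!u)) || t)
Before ok := u: ((r ==> (!t)) ==> r) && ((x && (!u)) || t)
Before t := x: ((r ==> (!x)) ==> r) && ((x && (!u)) || x)
Answer: WP = ((r ==> (!x)) ==> r) && ((x && (!u)) || x)


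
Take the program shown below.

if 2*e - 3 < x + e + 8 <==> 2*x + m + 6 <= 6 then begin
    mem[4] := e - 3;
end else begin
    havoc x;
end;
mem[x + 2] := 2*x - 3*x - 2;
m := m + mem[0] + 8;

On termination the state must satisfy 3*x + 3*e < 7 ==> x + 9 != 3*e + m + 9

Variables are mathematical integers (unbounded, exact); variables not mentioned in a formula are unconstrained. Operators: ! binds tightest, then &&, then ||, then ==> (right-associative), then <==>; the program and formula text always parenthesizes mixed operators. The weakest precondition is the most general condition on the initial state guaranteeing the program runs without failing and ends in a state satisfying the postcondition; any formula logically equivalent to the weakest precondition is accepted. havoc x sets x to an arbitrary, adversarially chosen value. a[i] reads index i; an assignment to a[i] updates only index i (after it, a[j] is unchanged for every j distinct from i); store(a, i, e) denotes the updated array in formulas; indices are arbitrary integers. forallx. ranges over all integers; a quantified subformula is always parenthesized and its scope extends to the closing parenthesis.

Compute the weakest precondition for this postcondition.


Working backward. After the program, the postcondition 3*x + 3*e < 7 ==> x + 9 != 3*e + m + 9 must hold; in canonical form it is 3*e + 3*x < 7 ==> x != 3*e + m.
Before m := m + mem[0] + 8: 3*e + 3*x < 7 ==> x != mem[0] + 3*e + m + 8
Before mem[x + 2] := 2*x - 3*x - 2: 3*e + 3*x < 7 ==> x != store(mem, x + 2, -x - 2)[0] + 3*e + m + 8
Then branch requires 3*e + 3*x < 7 ==> x != store(store(mem, 4, e - 3), x + 2, -x - 2)[0] + 3*e + m + 8; else branch requires forall x_1. (3*e + 3*x_1 < 7 ==> x_1 != store(mem, x_1 + 2, -x_1 - 2)[0] + 3*e + m + 8).
Before the if: ((e < x + 11 <==> m + 2*x <= 0) ==> (3*e + 3*x < 7 ==> x != store(store(mem, 4, e - 3), x + 2, -x - 2)[0] + 3*e + m + 8)) && ((!(e < x + 11 <==> m + 2*x <= 0)) ==> (forall x_1. (3*e + 3*x_1 < 7 ==> x_1 != store(mem, x_1 + 2, -x_1 - 2)[0] + 3*e + m + 8)))
Answer: WP = ((e < x + 11 <==> m + 2*x <= 0) ==> (3*e + 3*x < 7 ==> x != store(store(mem, 4, e - 3), x + 2, -x - 2)[0] + 3*e + m + 8)) && ((!(e < x + 11 <==> m + 2*x <= 0)) ==> (forall x_1. (3*e + 3*x_1 < 7 ==> x_1 != store(mem, x_1 + 2, -x_1 - 2)[0] + 3*e + m + 8)))


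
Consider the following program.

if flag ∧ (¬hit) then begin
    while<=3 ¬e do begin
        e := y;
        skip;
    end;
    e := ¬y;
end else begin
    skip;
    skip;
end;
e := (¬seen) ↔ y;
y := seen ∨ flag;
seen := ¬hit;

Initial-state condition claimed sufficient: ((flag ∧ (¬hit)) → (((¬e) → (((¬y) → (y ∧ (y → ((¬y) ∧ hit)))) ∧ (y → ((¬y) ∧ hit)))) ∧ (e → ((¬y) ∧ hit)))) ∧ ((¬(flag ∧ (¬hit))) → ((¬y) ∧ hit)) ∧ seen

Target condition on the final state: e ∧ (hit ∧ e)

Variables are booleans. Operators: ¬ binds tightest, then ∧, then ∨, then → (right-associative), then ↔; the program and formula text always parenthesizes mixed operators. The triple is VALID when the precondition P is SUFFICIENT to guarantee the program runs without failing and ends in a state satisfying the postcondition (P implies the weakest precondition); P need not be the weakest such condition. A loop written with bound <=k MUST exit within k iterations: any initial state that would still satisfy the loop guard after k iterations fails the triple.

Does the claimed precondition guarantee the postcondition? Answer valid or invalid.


Working backward. After the program, the postcondition e ∧ (hit ∧ e) must hold; in canonical form it is e ∧ hit.
Before seen := ¬hit: e ∧ hit
Before y := seen ∨ flag: e ∧ hit
Before e := (¬seen) ↔ y: ((¬seen) ↔ y) ∧ hit
Then branch requires ((¬e) → (((¬y) → (((¬y) → (y ∧ ((¬seen) ↔ y) ∧ hit)) ∧ (y → (((¬seen) ↔ y) ∧ hit)))) ∧ (y → (((¬seen) ↔ y) ∧ hit)))) ∧ (e → (((¬seen) ↔ y) ∧ hit)); else branch requires ((¬seen) ↔ y) ∧ hit.
Before the if: ((flag ∧ (¬hit)) → (((¬e) → (((¬y) → (((¬y) → (y ∧ ((¬seen) ↔ y) ∧ hit)) ∧ (y → (((¬seen) ↔ y) ∧ hit)))) ∧ (y → (((¬seen) ↔ y) ∧ hit)))) ∧ (e → (((¬seen) ↔ y) ∧ hit)))) ∧ ((¬(flag ∧ (¬hit))) → (((¬seen) ↔ y) ∧ hit))
The weakest precondition is ((flag ∧ (¬hit)) → (((¬e) → (((¬y) → (((¬y) → (y ∧ ((¬seen) ↔ y) ∧ hit)) ∧ (y → (((¬seen) ↔ y) ∧ hit)))) ∧ (y → (((¬seen) ↔ y) ∧ hit)))) ∧ (e → (((¬seen) ↔ y) ∧ hit)))) ∧ ((¬(flag ∧ (¬hit))) → (((¬seen) ↔ y) ∧ hit)).
Check whether ((flag ∧ (¬hit)) → (((¬e) → (((¬y) → (y ∧ (y → ((¬y) ∧ hit)))) ∧ (y → ((¬y) ∧ hit)))) ∧ (e → ((¬y) ∧ hit)))) ∧ ((¬(flag ∧ (¬hit))) → ((¬y) ∧ hit)) ∧ seen implies it.
Every state satisfying the precondition satisfies the weakest precondition: the implication holds.
Answer: valid
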